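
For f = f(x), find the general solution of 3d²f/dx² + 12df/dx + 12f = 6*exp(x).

f = 2*exp(x)/9 + C1*exp(-2*x) + C2*x*exp(-2*x)

Divide through by 3: f'' + 4f' + 4f = 2*exp(x).
Characteristic equation r² + 4r + 4 = 0 has discriminant (4)² - 4·(4) = 0, so r = -2 is a repeated root.
Hence f_h = (C1 + C2*x)*exp(-2*x).
Try f_p = A*exp(x). Substituting into the equation and dividing by exp(x) gives A = 2/9, so f_p = 2*exp(x)/9.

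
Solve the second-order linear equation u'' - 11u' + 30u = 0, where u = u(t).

Characteristic equation r² - 11r + 30 = 0 factors as (r - 6)(r - 5) = 0, so r = 6, 5.
Hence u_h = C1*exp(6*t) + C2*exp(5*t).

u = C1*exp(6*t) + C2*exp(5*t)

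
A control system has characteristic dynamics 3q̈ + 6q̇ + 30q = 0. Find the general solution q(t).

q = C1*cos(3*t)*exp(-t) + C2*exp(-t)*sin(3*t)

Divide through by 3: q'' + 2q' + 10q = 0.
Characteristic equation r² + 2r + 10 = 0 has discriminant (2)² - 4·(10) = -36 < 0, so r = -1 ± 3i.
Hence q_h = C1*cos(3*t)*exp(-t) + C2*exp(-t)*sin(3*t).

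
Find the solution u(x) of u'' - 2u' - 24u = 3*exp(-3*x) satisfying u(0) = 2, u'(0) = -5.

u = 2*exp(-4*x) - exp(-3*x)/3 + exp(6*x)/3

Characteristic equation r² - 2r - 24 = 0 factors as (r + 4)(r - 6) = 0, so r = -4, 6.
Hence u_h = C1*exp(-4*x) + C2*exp(6*x).
Try u_p = A*exp(-3*x). Substituting into the equation and dividing by exp(-3*x) gives A = -1/3, so u_p = -exp(-3*x)/3.
General solution: u = -exp(-3*x)/3 + C1*exp(-4*x) + C2*exp(6*x).
Apply the initial conditions: u(0) = -1/3 + C1 + C2 = 2 and u'(0) = 1 - 4*C1 + 6*C2 = -5. Solving gives C1 = 2, C2 = 1/3.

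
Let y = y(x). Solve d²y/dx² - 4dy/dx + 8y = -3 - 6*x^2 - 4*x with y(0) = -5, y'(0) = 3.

y = -13/16 - 5*x/4 - 3*x**2/4 - 67*cos(2*x)*exp(2*x)/16 + 101*exp(2*x)*sin(2*x)/16

Characteristic equation r² - 4r + 8 = 0 has discriminant (-4)² - 4·(8) = -16 < 0, so r = 2 ± 2i.
Hence y_h = C1*cos(2*x)*exp(2*x) + C2*exp(2*x)*sin(2*x).
For the particular solution try y_p = A0 + A1*x + A2*x^2. Substituting and matching coefficients of each power of x gives A0 = -13/16, A1 = -5/4, A2 = -3/4, so y_p = -13/16 - 5*x/4 - 3*x^2/4.
General solution: y = -13/16 - 5*x/4 - 3*x^2/4 + C1*cos(2*x)*exp(2*x) + C2*exp(2*x)*sin(2*x).
Apply the initial conditions: y(0) = -13/16 + C1 = -5 and y'(0) = -5/4 + 2*C1 + 2*C2 = 3. Solving gives C1 = -67/16, C2 = 101/16.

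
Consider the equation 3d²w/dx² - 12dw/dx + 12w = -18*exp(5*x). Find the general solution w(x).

Divide through by 3: w'' - 4w' + 4w = -6*exp(5*x).
Characteristic equation r² - 4r + 4 = 0 has discriminant (-4)² - 4·(4) = 0, so r = 2 is a repeated root.
Hence w_h = (C1 + C2*x)*exp(2*x).
Try w_p = A*exp(5*x). Substituting into the equation and dividing by exp(5*x) gives A = -2/3, so w_p = -2*exp(5*x)/3.

w = -2*exp(5*x)/3 + C1*exp(2*x) + C2*x*exp(2*x)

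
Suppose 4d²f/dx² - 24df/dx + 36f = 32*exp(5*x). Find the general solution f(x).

f = 2*exp(5*x) + C1*exp(3*x) + C2*x*exp(3*x)

Divide through by 4: f'' - 6f' + 9f = 8*exp(5*x).
Characteristic equation r² - 6r + 9 = 0 has discriminant (-6)² - 4·(9) = 0, so r = 3 is a repeated root.
Hence f_h = (C1 + C2*x)*exp(3*x).
Try f_p = A*exp(5*x). Substituting into the equation and dividing by exp(5*x) gives A = 2, so f_p = 2*exp(5*x).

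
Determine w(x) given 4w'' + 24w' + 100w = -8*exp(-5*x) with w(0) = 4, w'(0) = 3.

w = -exp(-5*x)/10 + 37*exp(-3*x)*sin(4*x)/10 + 41*cos(4*x)*exp(-3*x)/10

Divide through by 4: w'' + 6w' + 25w = -2*exp(-5*x).
Characteristic equation r² + 6r + 25 = 0 has discriminant (6)² - 4·(25) = -64 < 0, so r = -3 ± 4i.
Hence w_h = C1*cos(4*x)*exp(-3*x) + C2*exp(-3*x)*sin(4*x).
Try w_p = A*exp(-5*x). Substituting into the equation and dividing by exp(-5*x) gives A = -1/10, so w_p = -exp(-5*x)/10.
General solution: w = -exp(-5*x)/10 + C1*cos(4*x)*exp(-3*x) + C2*exp(-3*x)*sin(4*x).
Apply the initial conditions: w(0) = -1/10 + C1 = 4 and w'(0) = 1/2 - 3*C1 + 4*C2 = 3. Solving gives C1 = 41/10, C2 = 37/10.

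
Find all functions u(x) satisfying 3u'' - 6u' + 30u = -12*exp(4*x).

u = -2*exp(4*x)/9 + C1*cos(3*x)*exp(x) + C2*exp(x)*sin(3*x)

Divide through by 3: u'' - 2u' + 10u = -4*exp(4*x).
Characteristic equation r² - 2r + 10 = 0 has discriminant (-2)² - 4·(10) = -36 < 0, so r = 1 ± 3i.
Hence u_h = C1*cos(3*x)*exp(x) + C2*exp(x)*sin(3*x).
Try u_p = A*exp(4*x). Substituting into the equation and dividing by exp(4*x) gives A = -2/9, so u_p = -2*exp(4*x)/9.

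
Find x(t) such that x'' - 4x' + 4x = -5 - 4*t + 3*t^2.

Characteristic equation r² - 4r + 4 = 0 has discriminant (-4)² - 4·(4) = 0, so r = 2 is a repeated root.
Hence x_h = (C1 + C2*t)*exp(2*t).
For the particular solution try x_p = A0 + A1*t + A2*t^2. Substituting and matching coefficients of each power of t gives A0 = -9/8, A1 = 1/2, A2 = 3/4, so x_p = -9/8 + t/2 + 3*t^2/4.

x = -9/8 + t/2 + 3*t**2/4 + C1*exp(2*t) + C2*t*exp(2*t)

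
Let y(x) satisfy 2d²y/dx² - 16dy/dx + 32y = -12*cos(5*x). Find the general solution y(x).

Divide through by 2: y'' - 8y' + 16y = -6*cos(5*x).
Characteristic equation r² - 8r + 16 = 0 has discriminant (-8)² - 4·(16) = 0, so r = 4 is a repeated root.
Hence y_h = (C1 + C2*x)*exp(4*x).
Try y_p = A*cos(5*x) + B*sin(5*x). Substituting and equating the coefficients of cos(5x) and sin(5x) gives A = 54/1681, B = 240/1681, so y_p = 54*cos(5*x)/1681 + 240*sin(5*x)/1681.

y = 54*cos(5*x)/1681 + 240*sin(5*x)/1681 + C1*exp(4*x) + C2*x*exp(4*x)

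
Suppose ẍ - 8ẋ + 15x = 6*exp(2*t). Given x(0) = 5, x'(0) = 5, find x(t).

Characteristic equation r² - 8r + 15 = 0 factors as (r - 3)(r - 5) = 0, so r = 3, 5.
Hence x_h = C1*exp(3*t) + C2*exp(5*t).
Try x_p = A*exp(2*t). Substituting into the equation and dividing by exp(2*t) gives A = 2, so x_p = 2*exp(2*t).
General solution: x = 2*exp(2*t) + C1*exp(3*t) + C2*exp(5*t).
Apply the initial conditions: x(0) = 2 + C1 + C2 = 5 and x'(0) = 4 + 3*C1 + 5*C2 = 5. Solving gives C1 = 7, C2 = -4.

x = -4*exp(5*t) + 2*exp(2*t) + 7*exp(3*t)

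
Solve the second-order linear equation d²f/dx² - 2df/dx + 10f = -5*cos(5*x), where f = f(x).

Characteristic equation r² - 2r + 10 = 0 has discriminant (-2)² - 4·(10) = -36 < 0, so r = 1 ± 3i.
Hence f_h = C1*cos(3*x)*exp(x) + C2*exp(x)*sin(3*x).
Try f_p = A*cos(5*x) + B*sin(5*x). Substituting and equating the coefficients of cos(5x) and sin(5x) gives A = 3/13, B = 2/13, so f_p = 2*sin(5*x)/13 + 3*cos(5*x)/13.

f = 2*sin(5*x)/13 + 3*cos(5*x)/13 + C1*cos(3*x)*exp(x) + C2*exp(x)*sin(3*x)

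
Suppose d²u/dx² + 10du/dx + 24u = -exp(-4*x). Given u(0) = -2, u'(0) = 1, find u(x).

Characteristic equation r² + 10r + 24 = 0 factors as (r + 4)(r + 6) = 0, so r = -4, -6.
Hence u_h = C1*exp(-4*x) + C2*exp(-6*x).
Since exp(-4*x) solves the homogeneous equation (r = -4 is a root of multiplicity 1), multiply the trial by x. Try u_p = A*x*exp(-4*x). Substituting into the equation and dividing by exp(-4*x) gives A = -1/2, so u_p = -x*exp(-4*x)/2.
General solution: u = C1*exp(-4*x) + C2*exp(-6*x) - x*exp(-4*x)/2.
Apply the initial conditions: u(0) = C1 + C2 = -2 and u'(0) = -1/2 - 6*C2 - 4*C1 = 1. Solving gives C1 = -21/4, C2 = 13/4.

u = -21*exp(-4*x)/4 + 13*exp(-6*x)/4 - x*exp(-4*x)/2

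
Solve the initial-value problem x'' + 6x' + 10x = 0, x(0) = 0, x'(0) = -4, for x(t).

x = -4*exp(-3*t)*sin(t)

Characteristic equation r² + 6r + 10 = 0 has discriminant (6)² - 4·(10) = -4 < 0, so r = -3 ± i.
Hence x_h = C1*cos(t)*exp(-3*t) + C2*exp(-3*t)*sin(t).
Apply the initial conditions: x(0) = C1 = 0 and x'(0) = C2 - 3*C1 = -4. Solving gives C1 = 0, C2 = -4.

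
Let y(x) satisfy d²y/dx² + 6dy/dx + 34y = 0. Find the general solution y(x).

Characteristic equation r² + 6r + 34 = 0 has discriminant (6)² - 4·(34) = -100 < 0, so r = -3 ± 5i.
Hence y_h = C1*cos(5*x)*exp(-3*x) + C2*exp(-3*x)*sin(5*x).

y = C1*cos(5*x)*exp(-3*x) + C2*exp(-3*x)*sin(5*x)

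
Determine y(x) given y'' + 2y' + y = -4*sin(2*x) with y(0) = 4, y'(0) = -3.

Characteristic equation r² + 2r + 1 = 0 has discriminant (2)² - 4·(1) = 0, so r = -1 is a repeated root.
Hence y_h = (C1 + C2*x)*exp(-x).
Try y_p = A*cos(2*x) + B*sin(2*x). Substituting and equating the coefficients of cos(2x) and sin(2x) gives A = 16/25, B = 12/25, so y_p = 12*sin(2*x)/25 + 16*cos(2*x)/25.
General solution: y = 12*sin(2*x)/25 + 16*cos(2*x)/25 + C1*exp(-x) + C2*x*exp(-x).
Apply the initial conditions: y(0) = 16/25 + C1 = 4 and y'(0) = 24/25 + C2 - C1 = -3. Solving gives C1 = 84/25, C2 = -3/5.

y = 12*sin(2*x)/25 + 16*cos(2*x)/25 + 84*exp(-x)/25 - 3*x*exp(-x)/5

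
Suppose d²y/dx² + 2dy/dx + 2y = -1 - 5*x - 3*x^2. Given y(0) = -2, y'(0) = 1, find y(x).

Characteristic equation r² + 2r + 2 = 0 has discriminant (2)² - 4·(2) = -4 < 0, so r = -1 ± i.
Hence y_h = C1*cos(x)*exp(-x) + C2*exp(-x)*sin(x).
For the particular solution try y_p = A0 + A1*x + A2*x^2. Substituting and matching coefficients of each power of x gives A0 = 1/2, A1 = 1/2, A2 = -3/2, so y_p = 1/2 + x/2 - 3*x^2/2.
General solution: y = 1/2 + x/2 - 3*x^2/2 + C1*cos(x)*exp(-x) + C2*exp(-x)*sin(x).
Apply the initial conditions: y(0) = 1/2 + C1 = -2 and y'(0) = 1/2 + C2 - C1 = 1. Solving gives C1 = -5/2, C2 = -2.

y = 1/2 + x/2 - 3*x**2/2 - 2*exp(-x)*sin(x) - 5*cos(x)*exp(-x)/2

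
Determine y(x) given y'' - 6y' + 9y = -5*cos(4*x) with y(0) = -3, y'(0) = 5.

y = -382*exp(3*x)/125 + 7*cos(4*x)/125 + 24*sin(4*x)/125 + 67*x*exp(3*x)/5

Characteristic equation r² - 6r + 9 = 0 has discriminant (-6)² - 4·(9) = 0, so r = 3 is a repeated root.
Hence y_h = (C1 + C2*x)*exp(3*x).
Try y_p = A*cos(4*x) + B*sin(4*x). Substituting and equating the coefficients of cos(4x) and sin(4x) gives A = 7/125, B = 24/125, so y_p = 7*cos(4*x)/125 + 24*sin(4*x)/125.
General solution: y = 7*cos(4*x)/125 + 24*sin(4*x)/125 + C1*exp(3*x) + C2*x*exp(3*x).
Apply the initial conditions: y(0) = 7/125 + C1 = -3 and y'(0) = 96/125 + C2 + 3*C1 = 5. Solving gives C1 = -382/125, C2 = 67/5.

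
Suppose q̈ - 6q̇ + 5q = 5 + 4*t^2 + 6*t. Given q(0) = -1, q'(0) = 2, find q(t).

Characteristic equation r² - 6r + 5 = 0 factors as (r - 1)(r - 5) = 0, so r = 1, 5.
Hence q_h = C1*exp(t) + C2*exp(5*t).
For the particular solution try q_p = A0 + A1*t + A2*t^2. Substituting and matching coefficients of each power of t gives A0 = 553/125, A1 = 78/25, A2 = 4/5, so q_p = 553/125 + 4*t^2/5 + 78*t/25.
General solution: q = 553/125 + 4*t^2/5 + 78*t/25 + C1*exp(t) + C2*exp(5*t).
Apply the initial conditions: q(0) = 553/125 + C1 + C2 = -1 and q'(0) = 78/25 + C1 + 5*C2 = 2. Solving gives C1 = -13/2, C2 = 269/250.

q = 553/125 - 13*exp(t)/2 + 4*t**2/5 + 78*t/25 + 269*exp(5*t)/250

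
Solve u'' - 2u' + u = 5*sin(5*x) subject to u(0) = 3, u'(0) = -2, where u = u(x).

Characteristic equation r² - 2r + 1 = 0 has discriminant (-2)² - 4·(1) = 0, so r = 1 is a repeated root.
Hence u_h = (C1 + C2*x)*exp(x).
Try u_p = A*cos(5*x) + B*sin(5*x). Substituting and equating the coefficients of cos(5x) and sin(5x) gives A = 25/338, B = -30/169, so u_p = -30*sin(5*x)/169 + 25*cos(5*x)/338.
General solution: u = -30*sin(5*x)/169 + 25*cos(5*x)/338 + C1*exp(x) + C2*x*exp(x).
Apply the initial conditions: u(0) = 25/338 + C1 = 3 and u'(0) = -150/169 + C1 + C2 = -2. Solving gives C1 = 989/338, C2 = -105/26.

u = -30*sin(5*x)/169 + 25*cos(5*x)/338 + 989*exp(x)/338 - 105*x*exp(x)/26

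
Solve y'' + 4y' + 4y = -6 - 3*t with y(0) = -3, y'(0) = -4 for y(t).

y = -3/4 - 9*exp(-2*t)/4 - 3*t/4 - 31*t*exp(-2*t)/4

Characteristic equation r² + 4r + 4 = 0 has discriminant (4)² - 4·(4) = 0, so r = -2 is a repeated root.
Hence y_h = (C1 + C2*t)*exp(-2*t).
For the particular solution try y_p = A0 + A1*t. Substituting and matching coefficients of each power of t gives A0 = -3/4, A1 = -3/4, so y_p = -3/4 - 3*t/4.
General solution: y = -3/4 - 3*t/4 + C1*exp(-2*t) + C2*t*exp(-2*t).
Apply the initial conditions: y(0) = -3/4 + C1 = -3 and y'(0) = -3/4 + C2 - 2*C1 = -4. Solving gives C1 = -9/4, C2 = -31/4.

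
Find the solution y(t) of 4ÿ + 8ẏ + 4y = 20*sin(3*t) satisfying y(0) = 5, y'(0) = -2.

y = -3*cos(3*t)/10 - 2*sin(3*t)/5 + 53*exp(-t)/10 + 9*t*exp(-t)/2

Divide through by 4: y'' + 2y' + y = 5*sin(3*t).
Characteristic equation r² + 2r + 1 = 0 has discriminant (2)² - 4·(1) = 0, so r = -1 is a repeated root.
Hence y_h = (C1 + C2*t)*exp(-t).
Try y_p = A*cos(3*t) + B*sin(3*t). Substituting and equating the coefficients of cos(3t) and sin(3t) gives A = -3/10, B = -2/5, so y_p = -3*cos(3*t)/10 - 2*sin(3*t)/5.
General solution: y = -3*cos(3*t)/10 - 2*sin(3*t)/5 + C1*exp(-t) + C2*t*exp(-t).
Apply the initial conditions: y(0) = -3/10 + C1 = 5 and y'(0) = -6/5 + C2 - C1 = -2. Solving gives C1 = 53/10, C2 = 9/2.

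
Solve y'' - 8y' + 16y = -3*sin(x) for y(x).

y = -45*sin(x)/289 - 24*cos(x)/289 + C1*exp(4*x) + C2*x*exp(4*x)

Characteristic equation r² - 8r + 16 = 0 has discriminant (-8)² - 4·(16) = 0, so r = 4 is a repeated root.
Hence y_h = (C1 + C2*x)*exp(4*x).
Try y_p = A*cos(x) + B*sin(x). Substituting and equating the coefficients of cos(x) and sin(x) gives A = -24/289, B = -45/289, so y_p = -45*sin(x)/289 - 24*cos(x)/289.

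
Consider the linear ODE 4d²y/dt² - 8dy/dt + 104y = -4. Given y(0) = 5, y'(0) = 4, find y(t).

y = -1/26 - 27*exp(t)*sin(5*t)/130 + 131*cos(5*t)*exp(t)/26

Divide through by 4: y'' - 2y' + 26y = -1.
Characteristic equation r² - 2r + 26 = 0 has discriminant (-2)² - 4·(26) = -100 < 0, so r = 1 ± 5i.
Hence y_h = C1*cos(5*t)*exp(t) + C2*exp(t)*sin(5*t).
For the particular solution try y_p = A0. Substituting and matching coefficients of each power of t gives A0 = -1/26, so y_p = -1/26.
General solution: y = -1/26 + C1*cos(5*t)*exp(t) + C2*exp(t)*sin(5*t).
Apply the initial conditions: y(0) = -1/26 + C1 = 5 and y'(0) = C1 + 5*C2 = 4. Solving gives C1 = 131/26, C2 = -27/130.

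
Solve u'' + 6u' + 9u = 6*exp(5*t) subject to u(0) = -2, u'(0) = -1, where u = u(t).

u = -67*exp(-3*t)/32 + 3*exp(5*t)/32 - 31*t*exp(-3*t)/4

Characteristic equation r² + 6r + 9 = 0 has discriminant (6)² - 4·(9) = 0, so r = -3 is a repeated root.
Hence u_h = (C1 + C2*t)*exp(-3*t).
Try u_p = A*exp(5*t). Substituting into the equation and dividing by exp(5*t) gives A = 3/32, so u_p = 3*exp(5*t)/32.
General solution: u = 3*exp(5*t)/32 + C1*exp(-3*t) + C2*t*exp(-3*t).
Apply the initial conditions: u(0) = 3/32 + C1 = -2 and u'(0) = 15/32 + C2 - 3*C1 = -1. Solving gives C1 = -67/32, C2 = -31/4.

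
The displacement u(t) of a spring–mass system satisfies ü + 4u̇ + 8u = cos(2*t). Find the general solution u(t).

Characteristic equation r² + 4r + 8 = 0 has discriminant (4)² - 4·(8) = -16 < 0, so r = -2 ± 2i.
Hence u_h = C1*cos(2*t)*exp(-2*t) + C2*exp(-2*t)*sin(2*t).
Try u_p = A*cos(2*t) + B*sin(2*t). Substituting and equating the coefficients of cos(2t) and sin(2t) gives A = 1/20, B = 1/10, so u_p = sin(2*t)/10 + cos(2*t)/20.

u = sin(2*t)/10 + cos(2*t)/20 + C1*cos(2*t)*exp(-2*t) + C2*exp(-2*t)*sin(2*t)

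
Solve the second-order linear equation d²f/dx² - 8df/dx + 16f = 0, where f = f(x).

f = C1*exp(4*x) + C2*x*exp(4*x)

Characteristic equation r² - 8r + 16 = 0 has discriminant (-8)² - 4·(16) = 0, so r = 4 is a repeated root.
Hence f_h = (C1 + C2*x)*exp(4*x).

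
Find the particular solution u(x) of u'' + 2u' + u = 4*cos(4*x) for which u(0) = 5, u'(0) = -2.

Characteristic equation r² + 2r + 1 = 0 has discriminant (2)² - 4·(1) = 0, so r = -1 is a repeated root.
Hence u_h = (C1 + C2*x)*exp(-x).
Try u_p = A*cos(4*x) + B*sin(4*x). Substituting and equating the coefficients of cos(4x) and sin(4x) gives A = -60/289, B = 32/289, so u_p = -60*cos(4*x)/289 + 32*sin(4*x)/289.
General solution: u = -60*cos(4*x)/289 + 32*sin(4*x)/289 + C1*exp(-x) + C2*x*exp(-x).
Apply the initial conditions: u(0) = -60/289 + C1 = 5 and u'(0) = 128/289 + C2 - C1 = -2. Solving gives C1 = 1505/289, C2 = 47/17.

u = -60*cos(4*x)/289 + 32*sin(4*x)/289 + 1505*exp(-x)/289 + 47*x*exp(-x)/17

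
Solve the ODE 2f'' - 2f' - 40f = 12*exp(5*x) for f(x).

f = C1*exp(5*x) + C2*exp(-4*x) + 2*x*exp(5*x)/3

Divide through by 2: f'' - f' - 20f = 6*exp(5*x).
Characteristic equation r² - r - 20 = 0 factors as (r - 5)(r + 4) = 0, so r = 5, -4.
Hence f_h = C1*exp(5*x) + C2*exp(-4*x).
Since exp(5*x) solves the homogeneous equation (r = 5 is a root of multiplicity 1), multiply the trial by x. Try f_p = A*x*exp(5*x). Substituting into the equation and dividing by exp(5*x) gives A = 2/3, so f_p = 2*x*exp(5*x)/3.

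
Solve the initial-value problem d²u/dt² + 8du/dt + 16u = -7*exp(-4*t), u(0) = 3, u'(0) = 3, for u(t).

Characteristic equation r² + 8r + 16 = 0 has discriminant (8)² - 4·(16) = 0, so r = -4 is a repeated root.
Hence u_h = (C1 + C2*t)*exp(-4*t).
Since exp(-4*t) solves the homogeneous equation (r = -4 is a root of multiplicity 2), multiply the trial by t^2. Try u_p = A*t^2*exp(-4*t). Substituting into the equation and dividing by exp(-4*t) gives A = -7/2, so u_p = -7*t^2*exp(-4*t)/2.
General solution: u = C1*exp(-4*t) - 7*t^2*exp(-4*t)/2 + C2*t*exp(-4*t).
Apply the initial conditions: u(0) = C1 = 3 and u'(0) = C2 - 4*C1 = 3. Solving gives C1 = 3, C2 = 15.

u = 3*exp(-4*t) + 15*t*exp(-4*t) - 7*t**2*exp(-4*t)/2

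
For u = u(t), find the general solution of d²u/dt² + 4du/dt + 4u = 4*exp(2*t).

u = exp(2*t)/4 + C1*exp(-2*t) + C2*t*exp(-2*t)

Characteristic equation r² + 4r + 4 = 0 has discriminant (4)² - 4·(4) = 0, so r = -2 is a repeated root.
Hence u_h = (C1 + C2*t)*exp(-2*t).
Try u_p = A*exp(2*t). Substituting into the equation and dividing by exp(2*t) gives A = 1/4, so u_p = exp(2*t)/4.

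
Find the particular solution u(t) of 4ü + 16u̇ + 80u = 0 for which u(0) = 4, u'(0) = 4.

Divide through by 4: u'' + 4u' + 20u = 0.
Characteristic equation r² + 4r + 20 = 0 has discriminant (4)² - 4·(20) = -64 < 0, so r = -2 ± 4i.
Hence u_h = C1*cos(4*t)*exp(-2*t) + C2*exp(-2*t)*sin(4*t).
Apply the initial conditions: u(0) = C1 = 4 and u'(0) = -2*C1 + 4*C2 = 4. Solving gives C1 = 4, C2 = 3.

u = 3*exp(-2*t)*sin(4*t) + 4*cos(4*t)*exp(-2*t)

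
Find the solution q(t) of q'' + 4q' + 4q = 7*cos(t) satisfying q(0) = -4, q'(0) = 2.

q = -121*exp(-2*t)/25 + 21*cos(t)/25 + 28*sin(t)/25 - 44*t*exp(-2*t)/5

Characteristic equation r² + 4r + 4 = 0 has discriminant (4)² - 4·(4) = 0, so r = -2 is a repeated root.
Hence q_h = (C1 + C2*t)*exp(-2*t).
Try q_p = A*cos(t) + B*sin(t). Substituting and equating the coefficients of cos(t) and sin(t) gives A = 21/25, B = 28/25, so q_p = 21*cos(t)/25 + 28*sin(t)/25.
General solution: q = 21*cos(t)/25 + 28*sin(t)/25 + C1*exp(-2*t) + C2*t*exp(-2*t).
Apply the initial conditions: q(0) = 21/25 + C1 = -4 and q'(0) = 28/25 + C2 - 2*C1 = 2. Solving gives C1 = -121/25, C2 = -44/5.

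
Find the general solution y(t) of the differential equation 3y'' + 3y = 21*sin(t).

Divide through by 3: y'' + y = 7*sin(t).
Characteristic equation r² + 1 = 0 has discriminant (0)² - 4·(1) = -4 < 0, so r = ± i.
Hence y_h = C1*cos(t) + C2*sin(t).
Since ±1i are characteristic roots, multiply the trial by t. Try y_p = t*(A*cos(t) + B*sin(t)). Substituting and equating the coefficients of cos(t) and sin(t) gives A = -7/2, B = 0, so y_p = -7*t*cos(t)/2.

y = C1*cos(t) + C2*sin(t) - 7*t*cos(t)/2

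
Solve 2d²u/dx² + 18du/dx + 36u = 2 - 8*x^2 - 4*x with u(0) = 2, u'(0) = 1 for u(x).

u = 2/81 - 184*exp(-6*x)/81 - 2*x**2/9 + x/9 + 344*exp(-3*x)/81

Divide through by 2: u'' + 9u' + 18u = 1 - 4*x^2 - 2*x.
Characteristic equation r² + 9r + 18 = 0 factors as (r + 6)(r + 3) = 0, so r = -6, -3.
Hence u_h = C1*exp(-6*x) + C2*exp(-3*x).
For the particular solution try u_p = A0 + A1*x + A2*x^2. Substituting and matching coefficients of each power of x gives A0 = 2/81, A1 = 1/9, A2 = -2/9, so u_p = 2/81 - 2*x^2/9 + x/9.
General solution: u = 2/81 - 2*x^2/9 + x/9 + C1*exp(-6*x) + C2*exp(-3*x).
Apply the initial conditions: u(0) = 2/81 + C1 + C2 = 2 and u'(0) = 1/9 - 6*C1 - 3*C2 = 1. Solving gives C1 = -184/81, C2 = 344/81.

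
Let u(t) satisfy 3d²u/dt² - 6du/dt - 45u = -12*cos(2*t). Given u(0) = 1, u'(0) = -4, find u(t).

u = -49*exp(5*t)/232 + 16*sin(2*t)/377 + 76*cos(2*t)/377 + 105*exp(-3*t)/104

Divide through by 3: u'' - 2u' - 15u = -4*cos(2*t).
Characteristic equation r² - 2r - 15 = 0 factors as (r - 5)(r + 3) = 0, so r = 5, -3.
Hence u_h = C1*exp(5*t) + C2*exp(-3*t).
Try u_p = A*cos(2*t) + B*sin(2*t). Substituting and equating the coefficients of cos(2t) and sin(2t) gives A = 76/377, B = 16/377, so u_p = 16*sin(2*t)/377 + 76*cos(2*t)/377.
General solution: u = 16*sin(2*t)/377 + 76*cos(2*t)/377 + C1*exp(5*t) + C2*exp(-3*t).
Apply the initial conditions: u(0) = 76/377 + C1 + C2 = 1 and u'(0) = 32/377 - 3*C2 + 5*C1 = -4. Solving gives C1 = -49/232, C2 = 105/104.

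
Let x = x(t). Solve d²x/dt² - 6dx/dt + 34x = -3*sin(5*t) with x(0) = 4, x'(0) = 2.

x = -10*cos(5*t)/109 - 3*sin(5*t)/109 - 221*exp(3*t)*sin(5*t)/109 + 446*cos(5*t)*exp(3*t)/109

Characteristic equation r² - 6r + 34 = 0 has discriminant (-6)² - 4·(34) = -100 < 0, so r = 3 ± 5i.
Hence x_h = C1*cos(5*t)*exp(3*t) + C2*exp(3*t)*sin(5*t).
Try x_p = A*cos(5*t) + B*sin(5*t). Substituting and equating the coefficients of cos(5t) and sin(5t) gives A = -10/109, B = -3/109, so x_p = -10*cos(5*t)/109 - 3*sin(5*t)/109.
General solution: x = -10*cos(5*t)/109 - 3*sin(5*t)/109 + C1*cos(5*t)*exp(3*t) + C2*exp(3*t)*sin(5*t).
Apply the initial conditions: x(0) = -10/109 + C1 = 4 and x'(0) = -15/109 + 3*C1 + 5*C2 = 2. Solving gives C1 = 446/109, C2 = -221/109.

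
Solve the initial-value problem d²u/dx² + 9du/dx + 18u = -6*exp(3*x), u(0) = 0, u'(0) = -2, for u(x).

u = -exp(-3*x)/3 - exp(3*x)/9 + 4*exp(-6*x)/9

Characteristic equation r² + 9r + 18 = 0 factors as (r + 3)(r + 6) = 0, so r = -3, -6.
Hence u_h = C1*exp(-3*x) + C2*exp(-6*x).
Try u_p = A*exp(3*x). Substituting into the equation and dividing by exp(3*x) gives A = -1/9, so u_p = -exp(3*x)/9.
General solution: u = -exp(3*x)/9 + C1*exp(-3*x) + C2*exp(-6*x).
Apply the initial conditions: u(0) = -1/9 + C1 + C2 = 0 and u'(0) = -1/3 - 6*C2 - 3*C1 = -2. Solving gives C1 = -1/3, C2 = 4/9.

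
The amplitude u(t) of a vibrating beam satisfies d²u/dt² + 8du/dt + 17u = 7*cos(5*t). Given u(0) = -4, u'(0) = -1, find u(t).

u = -7*cos(5*t)/208 + 35*sin(5*t)/208 - 3683*exp(-4*t)*sin(t)/208 - 825*cos(t)*exp(-4*t)/208

Characteristic equation r² + 8r + 17 = 0 has discriminant (8)² - 4·(17) = -4 < 0, so r = -4 ± i.
Hence u_h = C1*cos(t)*exp(-4*t) + C2*exp(-4*t)*sin(t).
Try u_p = A*cos(5*t) + B*sin(5*t). Substituting and equating the coefficients of cos(5t) and sin(5t) gives A = -7/208, B = 35/208, so u_p = -7*cos(5*t)/208 + 35*sin(5*t)/208.
General solution: u = -7*cos(5*t)/208 + 35*sin(5*t)/208 + C1*cos(t)*exp(-4*t) + C2*exp(-4*t)*sin(t).
Apply the initial conditions: u(0) = -7/208 + C1 = -4 and u'(0) = 175/208 + C2 - 4*C1 = -1. Solving gives C1 = -825/208, C2 = -3683/208.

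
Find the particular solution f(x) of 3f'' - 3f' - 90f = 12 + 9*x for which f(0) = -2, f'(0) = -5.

f = -13/100 - 158*exp(-5*x)/275 - 57*exp(6*x)/44 - x/10

Divide through by 3: f'' - f' - 30f = 4 + 3*x.
Characteristic equation r² - r - 30 = 0 factors as (r - 6)(r + 5) = 0, so r = 6, -5.
Hence f_h = C1*exp(6*x) + C2*exp(-5*x).
For the particular solution try f_p = A0 + A1*x. Substituting and matching coefficients of each power of x gives A0 = -13/100, A1 = -1/10, so f_p = -13/100 - x/10.
General solution: f = -13/100 - x/10 + C1*exp(6*x) + C2*exp(-5*x).
Apply the initial conditions: f(0) = -13/100 + C1 + C2 = -2 and f'(0) = -1/10 - 5*C2 + 6*C1 = -5. Solving gives C1 = -57/44, C2 = -158/275.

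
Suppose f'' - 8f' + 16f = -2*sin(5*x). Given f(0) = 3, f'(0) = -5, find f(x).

Characteristic equation r² - 8r + 16 = 0 has discriminant (-8)² - 4·(16) = 0, so r = 4 is a repeated root.
Hence f_h = (C1 + C2*x)*exp(4*x).
Try f_p = A*cos(5*x) + B*sin(5*x). Substituting and equating the coefficients of cos(5x) and sin(5x) gives A = -80/1681, B = 18/1681, so f_p = -80*cos(5*x)/1681 + 18*sin(5*x)/1681.
General solution: f = -80*cos(5*x)/1681 + 18*sin(5*x)/1681 + C1*exp(4*x) + C2*x*exp(4*x).
Apply the initial conditions: f(0) = -80/1681 + C1 = 3 and f'(0) = 90/1681 + C2 + 4*C1 = -5. Solving gives C1 = 5123/1681, C2 = -707/41.

f = -80*cos(5*x)/1681 + 18*sin(5*x)/1681 + 5123*exp(4*x)/1681 - 707*x*exp(4*x)/41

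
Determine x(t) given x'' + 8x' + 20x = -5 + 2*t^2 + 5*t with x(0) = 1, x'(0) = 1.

x = -41/125 + t**2/10 + 17*t/100 + 166*cos(2*t)*exp(-4*t)/125 + 3071*exp(-4*t)*sin(2*t)/1000

Characteristic equation r² + 8r + 20 = 0 has discriminant (8)² - 4·(20) = -16 < 0, so r = -4 ± 2i.
Hence x_h = C1*cos(2*t)*exp(-4*t) + C2*exp(-4*t)*sin(2*t).
For the particular solution try x_p = A0 + A1*t + A2*t^2. Substituting and matching coefficients of each power of t gives A0 = -41/125, A1 = 17/100, A2 = 1/10, so x_p = -41/125 + t^2/10 + 17*t/100.
General solution: x = -41/125 + t^2/10 + 17*t/100 + C1*cos(2*t)*exp(-4*t) + C2*exp(-4*t)*sin(2*t).
Apply the initial conditions: x(0) = -41/125 + C1 = 1 and x'(0) = 17/100 - 4*C1 + 2*C2 = 1. Solving gives C1 = 166/125, C2 = 3071/1000.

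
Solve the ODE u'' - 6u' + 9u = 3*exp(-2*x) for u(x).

u = 3*exp(-2*x)/25 + C1*exp(3*x) + C2*x*exp(3*x)

Characteristic equation r² - 6r + 9 = 0 has discriminant (-6)² - 4·(9) = 0, so r = 3 is a repeated root.
Hence u_h = (C1 + C2*x)*exp(3*x).
Try u_p = A*exp(-2*x). Substituting into the equation and dividing by exp(-2*x) gives A = 3/25, so u_p = 3*exp(-2*x)/25.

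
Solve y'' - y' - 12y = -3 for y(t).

Characteristic equation r² - r - 12 = 0 factors as (r + 3)(r - 4) = 0, so r = -3, 4.
Hence y_h = C1*exp(-3*t) + C2*exp(4*t).
For the particular solution try y_p = A0. Substituting and matching coefficients of each power of t gives A0 = 1/4, so y_p = 1/4.

y = 1/4 + C1*exp(-3*t) + C2*exp(4*t)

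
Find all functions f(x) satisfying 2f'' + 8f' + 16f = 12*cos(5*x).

Divide through by 2: f'' + 4f' + 8f = 6*cos(5*x).
Characteristic equation r² + 4r + 8 = 0 has discriminant (4)² - 4·(8) = -16 < 0, so r = -2 ± 2i.
Hence f_h = C1*cos(2*x)*exp(-2*x) + C2*exp(-2*x)*sin(2*x).
Try f_p = A*cos(5*x) + B*sin(5*x). Substituting and equating the coefficients of cos(5x) and sin(5x) gives A = -102/689, B = 120/689, so f_p = -102*cos(5*x)/689 + 120*sin(5*x)/689.

f = -102*cos(5*x)/689 + 120*sin(5*x)/689 + C1*cos(2*x)*exp(-2*x) + C2*exp(-2*x)*sin(2*x)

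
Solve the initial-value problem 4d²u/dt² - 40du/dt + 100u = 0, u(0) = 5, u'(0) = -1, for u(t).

Divide through by 4: u'' - 10u' + 25u = 0.
Characteristic equation r² - 10r + 25 = 0 has discriminant (-10)² - 4·(25) = 0, so r = 5 is a repeated root.
Hence u_h = (C1 + C2*t)*exp(5*t).
Apply the initial conditions: u(0) = C1 = 5 and u'(0) = C2 + 5*C1 = -1. Solving gives C1 = 5, C2 = -26.

u = 5*exp(5*t) - 26*t*exp(5*t)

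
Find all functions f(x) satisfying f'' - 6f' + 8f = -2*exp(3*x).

f = 2*exp(3*x) + C1*exp(2*x) + C2*exp(4*x)

Characteristic equation r² - 6r + 8 = 0 factors as (r - 2)(r - 4) = 0, so r = 2, 4.
Hence f_h = C1*exp(2*x) + C2*exp(4*x).
Try f_p = A*exp(3*x). Substituting into the equation and dividing by exp(3*x) gives A = 2, so f_p = 2*exp(3*x).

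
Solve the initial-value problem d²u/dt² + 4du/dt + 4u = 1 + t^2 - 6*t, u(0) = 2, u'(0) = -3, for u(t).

u = 17/8 - 2*t - exp(-2*t)/8 + t**2/4 - 5*t*exp(-2*t)/4

Characteristic equation r² + 4r + 4 = 0 has discriminant (4)² - 4·(4) = 0, so r = -2 is a repeated root.
Hence u_h = (C1 + C2*t)*exp(-2*t).
For the particular solution try u_p = A0 + A1*t + A2*t^2. Substituting and matching coefficients of each power of t gives A0 = 17/8, A1 = -2, A2 = 1/4, so u_p = 17/8 - 2*t + t^2/4.
General solution: u = 17/8 - 2*t + t^2/4 + C1*exp(-2*t) + C2*t*exp(-2*t).
Apply the initial conditions: u(0) = 17/8 + C1 = 2 and u'(0) = -2 + C2 - 2*C1 = -3. Solving gives C1 = -1/8, C2 = -5/4.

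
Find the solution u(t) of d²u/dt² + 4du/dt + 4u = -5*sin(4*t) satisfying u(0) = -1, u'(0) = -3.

Characteristic equation r² + 4r + 4 = 0 has discriminant (4)² - 4·(4) = 0, so r = -2 is a repeated root.
Hence u_h = (C1 + C2*t)*exp(-2*t).
Try u_p = A*cos(4*t) + B*sin(4*t). Substituting and equating the coefficients of cos(4t) and sin(4t) gives A = 1/5, B = 3/20, so u_p = cos(4*t)/5 + 3*sin(4*t)/20.
General solution: u = cos(4*t)/5 + 3*sin(4*t)/20 + C1*exp(-2*t) + C2*t*exp(-2*t).
Apply the initial conditions: u(0) = 1/5 + C1 = -1 and u'(0) = 3/5 + C2 - 2*C1 = -3. Solving gives C1 = -6/5, C2 = -6.

u = -6*exp(-2*t)/5 + cos(4*t)/5 + 3*sin(4*t)/20 - 6*t*exp(-2*t)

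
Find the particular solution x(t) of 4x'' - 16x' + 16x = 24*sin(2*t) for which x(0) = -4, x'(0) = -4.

Divide through by 4: x'' - 4x' + 4x = 6*sin(2*t).
Characteristic equation r² - 4r + 4 = 0 has discriminant (-4)² - 4·(4) = 0, so r = 2 is a repeated root.
Hence x_h = (C1 + C2*t)*exp(2*t).
Try x_p = A*cos(2*t) + B*sin(2*t). Substituting and equating the coefficients of cos(2t) and sin(2t) gives A = 3/4, B = 0, so x_p = 3*cos(2*t)/4.
General solution: x = 3*cos(2*t)/4 + C1*exp(2*t) + C2*t*exp(2*t).
Apply the initial conditions: x(0) = 3/4 + C1 = -4 and x'(0) = C2 + 2*C1 = -4. Solving gives C1 = -19/4, C2 = 11/2.

x = -19*exp(2*t)/4 + 3*cos(2*t)/4 + 11*t*exp(2*t)/2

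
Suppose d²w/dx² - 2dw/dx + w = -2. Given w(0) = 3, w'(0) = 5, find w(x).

Characteristic equation r² - 2r + 1 = 0 has discriminant (-2)² - 4·(1) = 0, so r = 1 is a repeated root.
Hence w_h = (C1 + C2*x)*exp(x).
For the particular solution try w_p = A0. Substituting and matching coefficients of each power of x gives A0 = -2, so w_p = -2.
General solution: w = -2 + C1*exp(x) + C2*x*exp(x).
Apply the initial conditions: w(0) = -2 + C1 = 3 and w'(0) = C1 + C2 = 5. Solving gives C1 = 5, C2 = 0.

w = -2 + 5*exp(x)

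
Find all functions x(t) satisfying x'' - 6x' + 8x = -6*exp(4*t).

Characteristic equation r² - 6r + 8 = 0 factors as (r - 2)(r - 4) = 0, so r = 2, 4.
Hence x_h = C1*exp(2*t) + C2*exp(4*t).
Since exp(4*t) solves the homogeneous equation (r = 4 is a root of multiplicity 1), multiply the trial by t. Try x_p = A*t*exp(4*t). Substituting into the equation and dividing by exp(4*t) gives A = -3, so x_p = -3*t*exp(4*t).

x = C1*exp(2*t) + C2*exp(4*t) - 3*t*exp(4*t)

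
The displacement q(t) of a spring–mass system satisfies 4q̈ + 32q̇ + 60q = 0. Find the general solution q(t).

q = C1*exp(-5*t) + C2*exp(-3*t)

Divide through by 4: q'' + 8q' + 15q = 0.
Characteristic equation r² + 8r + 15 = 0 factors as (r + 5)(r + 3) = 0, so r = -5, -3.
Hence q_h = C1*exp(-5*t) + C2*exp(-3*t).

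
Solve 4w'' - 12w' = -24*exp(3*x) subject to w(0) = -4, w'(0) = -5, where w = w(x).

w = -3 - exp(3*x) - 2*x*exp(3*x)

Divide through by 4: w'' - 3w' = -6*exp(3*x).
Characteristic equation r² - 3r = 0 factors as (r - 3)r = 0, so r = 3, 0.
Hence w_h = C1*exp(3*x) + C2.
Since exp(3*x) solves the homogeneous equation (r = 3 is a root of multiplicity 1), multiply the trial by x. Try w_p = A*x*exp(3*x). Substituting into the equation and dividing by exp(3*x) gives A = -2, so w_p = -2*x*exp(3*x).
General solution: w = C2 + C1*exp(3*x) - 2*x*exp(3*x).
Apply the initial conditions: w(0) = C1 + C2 = -4 and w'(0) = -2 + 3*C1 = -5. Solving gives C1 = -1, C2 = -3.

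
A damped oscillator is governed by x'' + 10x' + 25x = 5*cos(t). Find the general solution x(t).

Characteristic equation r² + 10r + 25 = 0 has discriminant (10)² - 4·(25) = 0, so r = -5 is a repeated root.
Hence x_h = (C1 + C2*t)*exp(-5*t).
Try x_p = A*cos(t) + B*sin(t). Substituting and equating the coefficients of cos(t) and sin(t) gives A = 30/169, B = 25/338, so x_p = 25*sin(t)/338 + 30*cos(t)/169.

x = 25*sin(t)/338 + 30*cos(t)/169 + C1*exp(-5*t) + C2*t*exp(-5*t)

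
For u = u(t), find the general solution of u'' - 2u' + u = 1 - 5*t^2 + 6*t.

Characteristic equation r² - 2r + 1 = 0 has discriminant (-2)² - 4·(1) = 0, so r = 1 is a repeated root.
Hence u_h = (C1 + C2*t)*exp(t).
For the particular solution try u_p = A0 + A1*t + A2*t^2. Substituting and matching coefficients of each power of t gives A0 = -17, A1 = -14, A2 = -5, so u_p = -17 - 14*t - 5*t^2.

u = -17 - 14*t - 5*t**2 + C1*exp(t) + C2*t*exp(t)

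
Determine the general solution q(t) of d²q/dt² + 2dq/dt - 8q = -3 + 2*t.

q = 5/16 - t/4 + C1*exp(-4*t) + C2*exp(2*t)

Characteristic equation r² + 2r - 8 = 0 factors as (r + 4)(r - 2) = 0, so r = -4, 2.
Hence q_h = C1*exp(-4*t) + C2*exp(2*t).
For the particular solution try q_p = A0 + A1*t. Substituting and matching coefficients of each power of t gives A0 = 5/16, A1 = -1/4, so q_p = 5/16 - t/4.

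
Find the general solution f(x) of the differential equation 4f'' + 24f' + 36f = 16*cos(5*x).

f = -16*cos(5*x)/289 + 30*sin(5*x)/289 + C1*exp(-3*x) + C2*x*exp(-3*x)

Divide through by 4: f'' + 6f' + 9f = 4*cos(5*x).
Characteristic equation r² + 6r + 9 = 0 has discriminant (6)² - 4·(9) = 0, so r = -3 is a repeated root.
Hence f_h = (C1 + C2*x)*exp(-3*x).
Try f_p = A*cos(5*x) + B*sin(5*x). Substituting and equating the coefficients of cos(5x) and sin(5x) gives A = -16/289, B = 30/289, so f_p = -16*cos(5*x)/289 + 30*sin(5*x)/289.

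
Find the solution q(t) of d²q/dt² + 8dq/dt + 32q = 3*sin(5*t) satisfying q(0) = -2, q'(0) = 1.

q = -120*cos(5*t)/1649 + 21*sin(5*t)/1649 - 3178*cos(4*t)*exp(-4*t)/1649 - 2792*exp(-4*t)*sin(4*t)/1649

Characteristic equation r² + 8r + 32 = 0 has discriminant (8)² - 4·(32) = -64 < 0, so r = -4 ± 4i.
Hence q_h = C1*cos(4*t)*exp(-4*t) + C2*exp(-4*t)*sin(4*t).
Try q_p = A*cos(5*t) + B*sin(5*t). Substituting and equating the coefficients of cos(5t) and sin(5t) gives A = -120/1649, B = 21/1649, so q_p = -120*cos(5*t)/1649 + 21*sin(5*t)/1649.
General solution: q = -120*cos(5*t)/1649 + 21*sin(5*t)/1649 + C1*cos(4*t)*exp(-4*t) + C2*exp(-4*t)*sin(4*t).
Apply the initial conditions: q(0) = -120/1649 + C1 = -2 and q'(0) = 105/1649 - 4*C1 + 4*C2 = 1. Solving gives C1 = -3178/1649, C2 = -2792/1649.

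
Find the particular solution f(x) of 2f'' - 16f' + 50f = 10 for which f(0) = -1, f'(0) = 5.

Divide through by 2: f'' - 8f' + 25f = 5.
Characteristic equation r² - 8r + 25 = 0 has discriminant (-8)² - 4·(25) = -36 < 0, so r = 4 ± 3i.
Hence f_h = C1*cos(3*x)*exp(4*x) + C2*exp(4*x)*sin(3*x).
For the particular solution try f_p = A0. Substituting and matching coefficients of each power of x gives A0 = 1/5, so f_p = 1/5.
General solution: f = 1/5 + C1*cos(3*x)*exp(4*x) + C2*exp(4*x)*sin(3*x).
Apply the initial conditions: f(0) = 1/5 + C1 = -1 and f'(0) = 3*C2 + 4*C1 = 5. Solving gives C1 = -6/5, C2 = 49/15.

f = 1/5 - 6*cos(3*x)*exp(4*x)/5 + 49*exp(4*x)*sin(3*x)/15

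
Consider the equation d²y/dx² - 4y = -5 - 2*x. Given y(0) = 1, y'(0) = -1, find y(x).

Characteristic equation r² - 4 = 0 factors as (r - 2)(r + 2) = 0, so r = 2, -2.
Hence y_h = C1*exp(2*x) + C2*exp(-2*x).
For the particular solution try y_p = A0 + A1*x. Substituting and matching coefficients of each power of x gives A0 = 5/4, A1 = 1/2, so y_p = 5/4 + x/2.
General solution: y = 5/4 + x/2 + C1*exp(2*x) + C2*exp(-2*x).
Apply the initial conditions: y(0) = 5/4 + C1 + C2 = 1 and y'(0) = 1/2 - 2*C2 + 2*C1 = -1. Solving gives C1 = -1/2, C2 = 1/4.

y = 5/4 + x/2 - exp(2*x)/2 + exp(-2*x)/4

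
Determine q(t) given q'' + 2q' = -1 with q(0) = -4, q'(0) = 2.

q = -11/4 - 5*exp(-2*t)/4 - t/2

Characteristic equation r² + 2r = 0 factors as (r + 2)r = 0, so r = -2, 0.
Hence q_h = C1*exp(-2*t) + C2.
Since 1 solves the homogeneous equation (r = 0 is a root of multiplicity 1), multiply the trial by t. Try q_p = A*t. Substituting into the equation and dividing by 1 gives A = -1/2, so q_p = -t/2.
General solution: q = C2 - t/2 + C1*exp(-2*t).
Apply the initial conditions: q(0) = C1 + C2 = -4 and q'(0) = -1/2 - 2*C1 = 2. Solving gives C1 = -5/4, C2 = -11/4.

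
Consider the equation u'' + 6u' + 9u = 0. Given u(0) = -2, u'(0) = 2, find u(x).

Characteristic equation r² + 6r + 9 = 0 has discriminant (6)² - 4·(9) = 0, so r = -3 is a repeated root.
Hence u_h = (C1 + C2*x)*exp(-3*x).
Apply the initial conditions: u(0) = C1 = -2 and u'(0) = C2 - 3*C1 = 2. Solving gives C1 = -2, C2 = -4.

u = -2*exp(-3*x) - 4*x*exp(-3*x)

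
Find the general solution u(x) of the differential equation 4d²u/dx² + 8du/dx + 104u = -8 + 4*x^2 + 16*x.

u = -401/4394 + x**2/26 + 25*x/169 + C1*cos(5*x)*exp(-x) + C2*exp(-x)*sin(5*x)

Divide through by 4: u'' + 2u' + 26u = -2 + x^2 + 4*x.
Characteristic equation r² + 2r + 26 = 0 has discriminant (2)² - 4·(26) = -100 < 0, so r = -1 ± 5i.
Hence u_h = C1*cos(5*x)*exp(-x) + C2*exp(-x)*sin(5*x).
For the particular solution try u_p = A0 + A1*x + A2*x^2. Substituting and matching coefficients of each power of x gives A0 = -401/4394, A1 = 25/169, A2 = 1/26, so u_p = -401/4394 + x^2/26 + 25*x/169.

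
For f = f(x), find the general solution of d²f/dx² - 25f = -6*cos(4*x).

f = 6*cos(4*x)/41 + C1*exp(5*x) + C2*exp(-5*x)

Characteristic equation r² - 25 = 0 factors as (r - 5)(r + 5) = 0, so r = 5, -5.
Hence f_h = C1*exp(5*x) + C2*exp(-5*x).
Try f_p = A*cos(4*x) + B*sin(4*x). Substituting and equating the coefficients of cos(4x) and sin(4x) gives A = 6/41, B = 0, so f_p = 6*cos(4*x)/41.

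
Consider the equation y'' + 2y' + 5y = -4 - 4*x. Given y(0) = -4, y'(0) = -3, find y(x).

y = -12/25 - 4*x/5 - 143*exp(-x)*sin(2*x)/50 - 88*cos(2*x)*exp(-x)/25

Characteristic equation r² + 2r + 5 = 0 has discriminant (2)² - 4·(5) = -16 < 0, so r = -1 ± 2i.
Hence y_h = C1*cos(2*x)*exp(-x) + C2*exp(-x)*sin(2*x).
For the particular solution try y_p = A0 + A1*x. Substituting and matching coefficients of each power of x gives A0 = -12/25, A1 = -4/5, so y_p = -12/25 - 4*x/5.
General solution: y = -12/25 - 4*x/5 + C1*cos(2*x)*exp(-x) + C2*exp(-x)*sin(2*x).
Apply the initial conditions: y(0) = -12/25 + C1 = -4 and y'(0) = -4/5 - C1 + 2*C2 = -3. Solving gives C1 = -88/25, C2 = -143/50.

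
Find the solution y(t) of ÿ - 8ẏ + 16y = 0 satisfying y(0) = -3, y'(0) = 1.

Characteristic equation r² - 8r + 16 = 0 has discriminant (-8)² - 4·(16) = 0, so r = 4 is a repeated root.
Hence y_h = (C1 + C2*t)*exp(4*t).
Apply the initial conditions: y(0) = C1 = -3 and y'(0) = C2 + 4*C1 = 1. Solving gives C1 = -3, C2 = 13.

y = -3*exp(4*t) + 13*t*exp(4*t)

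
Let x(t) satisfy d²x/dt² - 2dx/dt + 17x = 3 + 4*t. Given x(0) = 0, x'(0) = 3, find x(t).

x = 59/289 + 4*t/17 - 59*cos(4*t)*exp(t)/289 + 429*exp(t)*sin(4*t)/578

Characteristic equation r² - 2r + 17 = 0 has discriminant (-2)² - 4·(17) = -64 < 0, so r = 1 ± 4i.
Hence x_h = C1*cos(4*t)*exp(t) + C2*exp(t)*sin(4*t).
For the particular solution try x_p = A0 + A1*t. Substituting and matching coefficients of each power of t gives A0 = 59/289, A1 = 4/17, so x_p = 59/289 + 4*t/17.
General solution: x = 59/289 + 4*t/17 + C1*cos(4*t)*exp(t) + C2*exp(t)*sin(4*t).
Apply the initial conditions: x(0) = 59/289 + C1 = 0 and x'(0) = 4/17 + C1 + 4*C2 = 3. Solving gives C1 = -59/289, C2 = 429/578.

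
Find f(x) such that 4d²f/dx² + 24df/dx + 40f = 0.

f = C1*cos(x)*exp(-3*x) + C2*exp(-3*x)*sin(x)

Divide through by 4: f'' + 6f' + 10f = 0.
Characteristic equation r² + 6r + 10 = 0 has discriminant (6)² - 4·(10) = -4 < 0, so r = -3 ± i.
Hence f_h = C1*cos(x)*exp(-3*x) + C2*exp(-3*x)*sin(x).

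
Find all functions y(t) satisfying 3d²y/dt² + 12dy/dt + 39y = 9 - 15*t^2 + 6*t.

Divide through by 3: y'' + 4y' + 13y = 3 - 5*t^2 + 2*t.
Characteristic equation r² + 4r + 13 = 0 has discriminant (4)² - 4·(13) = -36 < 0, so r = -2 ± 3i.
Hence y_h = C1*cos(3*t)*exp(-2*t) + C2*exp(-2*t)*sin(3*t).
For the particular solution try y_p = A0 + A1*t + A2*t^2. Substituting and matching coefficients of each power of t gives A0 = 373/2197, A1 = 66/169, A2 = -5/13, so y_p = 373/2197 - 5*t^2/13 + 66*t/169.

y = 373/2197 - 5*t**2/13 + 66*t/169 + C1*cos(3*t)*exp(-2*t) + C2*exp(-2*t)*sin(3*t)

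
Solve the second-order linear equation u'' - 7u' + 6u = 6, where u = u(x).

Characteristic equation r² - 7r + 6 = 0 factors as (r - 1)(r - 6) = 0, so r = 1, 6.
Hence u_h = C1*exp(x) + C2*exp(6*x).
For the particular solution try u_p = A0. Substituting and matching coefficients of each power of x gives A0 = 1, so u_p = 1.

u = 1 + C1*exp(x) + C2*exp(6*x)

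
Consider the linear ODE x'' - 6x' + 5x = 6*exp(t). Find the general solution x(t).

Characteristic equation r² - 6r + 5 = 0 factors as (r - 5)(r - 1) = 0, so r = 5, 1.
Hence x_h = C1*exp(5*t) + C2*exp(t).
Since exp(t) solves the homogeneous equation (r = 1 is a root of multiplicity 1), multiply the trial by t. Try x_p = A*t*exp(t). Substituting into the equation and dividing by exp(t) gives A = -3/2, so x_p = -3*t*exp(t)/2.

x = C1*exp(5*t) + C2*exp(t) - 3*t*exp(t)/2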